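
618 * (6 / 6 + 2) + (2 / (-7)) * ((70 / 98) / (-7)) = 635932 / 343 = 1854.03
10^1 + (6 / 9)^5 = 2462 / 243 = 10.13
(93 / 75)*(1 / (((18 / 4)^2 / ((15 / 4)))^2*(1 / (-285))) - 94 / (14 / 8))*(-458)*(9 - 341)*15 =-509050491848 / 2835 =-179559256.38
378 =378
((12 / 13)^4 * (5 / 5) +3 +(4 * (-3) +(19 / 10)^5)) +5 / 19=908963207241 / 54265900000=16.75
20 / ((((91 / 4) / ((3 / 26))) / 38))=4560 / 1183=3.85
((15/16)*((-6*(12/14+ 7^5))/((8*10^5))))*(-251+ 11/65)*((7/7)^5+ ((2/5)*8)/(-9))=695364581/36400000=19.10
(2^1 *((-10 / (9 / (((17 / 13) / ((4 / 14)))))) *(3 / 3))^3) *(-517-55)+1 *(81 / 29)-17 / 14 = 7525999065841 / 50019606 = 150460.98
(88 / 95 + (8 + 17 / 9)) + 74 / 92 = 456997 / 39330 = 11.62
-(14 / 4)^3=-42.88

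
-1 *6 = -6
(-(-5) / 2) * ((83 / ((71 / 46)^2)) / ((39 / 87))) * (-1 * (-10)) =1943.00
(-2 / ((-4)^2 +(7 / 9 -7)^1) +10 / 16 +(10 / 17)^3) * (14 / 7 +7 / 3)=1169051 / 432344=2.70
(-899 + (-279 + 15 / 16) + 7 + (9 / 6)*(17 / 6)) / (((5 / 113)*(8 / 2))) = -2107789 / 320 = -6586.84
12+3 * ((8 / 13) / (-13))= 2004 / 169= 11.86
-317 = -317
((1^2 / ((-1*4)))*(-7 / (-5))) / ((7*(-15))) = 1 / 300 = 0.00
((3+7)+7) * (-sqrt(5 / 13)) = -17 * sqrt(65) / 13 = -10.54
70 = 70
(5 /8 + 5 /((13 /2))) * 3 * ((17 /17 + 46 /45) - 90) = -114811 /312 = -367.98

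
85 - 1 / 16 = 1359 / 16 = 84.94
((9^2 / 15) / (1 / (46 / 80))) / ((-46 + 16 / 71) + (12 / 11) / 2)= -485001 / 7064800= -0.07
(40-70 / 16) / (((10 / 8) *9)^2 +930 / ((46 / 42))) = 874 / 23937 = 0.04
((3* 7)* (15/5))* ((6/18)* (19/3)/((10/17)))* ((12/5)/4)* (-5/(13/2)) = -6783/65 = -104.35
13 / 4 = 3.25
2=2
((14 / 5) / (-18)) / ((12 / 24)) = -14 / 45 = -0.31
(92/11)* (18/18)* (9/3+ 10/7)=2852/77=37.04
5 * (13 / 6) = 65 / 6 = 10.83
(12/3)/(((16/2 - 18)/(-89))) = 178/5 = 35.60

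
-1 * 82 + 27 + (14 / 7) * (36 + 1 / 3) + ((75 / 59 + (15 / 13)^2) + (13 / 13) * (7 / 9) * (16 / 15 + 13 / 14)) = 58746019 / 2692170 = 21.82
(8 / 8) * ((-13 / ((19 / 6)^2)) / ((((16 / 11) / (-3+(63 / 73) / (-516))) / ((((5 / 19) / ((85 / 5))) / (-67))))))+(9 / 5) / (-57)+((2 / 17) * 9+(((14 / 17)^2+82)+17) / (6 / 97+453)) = 96167928036346817 / 77141909320337520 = 1.25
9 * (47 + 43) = 810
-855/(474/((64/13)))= -8.88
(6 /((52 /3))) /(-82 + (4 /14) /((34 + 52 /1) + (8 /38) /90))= -1158129 /274336777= -0.00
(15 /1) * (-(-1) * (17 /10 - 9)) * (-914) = 100083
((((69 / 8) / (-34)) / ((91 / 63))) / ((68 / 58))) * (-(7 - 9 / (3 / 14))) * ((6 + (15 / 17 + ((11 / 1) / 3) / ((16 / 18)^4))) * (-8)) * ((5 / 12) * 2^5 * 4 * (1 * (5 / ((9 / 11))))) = 5702139394875 / 32700928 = 174372.40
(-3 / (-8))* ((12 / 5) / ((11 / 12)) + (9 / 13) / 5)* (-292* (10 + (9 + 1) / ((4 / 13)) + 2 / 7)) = -258557751 / 20020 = -12914.97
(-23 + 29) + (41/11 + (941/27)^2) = 9818294/8019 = 1224.38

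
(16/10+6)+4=58/5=11.60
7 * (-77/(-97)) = 539/97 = 5.56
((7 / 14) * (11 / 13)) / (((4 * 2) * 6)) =11 / 1248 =0.01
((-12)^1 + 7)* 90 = -450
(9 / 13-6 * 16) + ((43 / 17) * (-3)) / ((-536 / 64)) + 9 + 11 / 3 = -3630749 / 44421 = -81.73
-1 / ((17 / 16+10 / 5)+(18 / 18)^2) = -16 / 65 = -0.25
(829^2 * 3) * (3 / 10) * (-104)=-321628788 / 5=-64325757.60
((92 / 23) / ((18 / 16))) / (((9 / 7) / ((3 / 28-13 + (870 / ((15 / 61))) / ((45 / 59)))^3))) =198005535657267845291 / 723350250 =273733970033.56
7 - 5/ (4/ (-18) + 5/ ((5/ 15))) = 886/ 133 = 6.66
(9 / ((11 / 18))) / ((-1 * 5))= -162 / 55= -2.95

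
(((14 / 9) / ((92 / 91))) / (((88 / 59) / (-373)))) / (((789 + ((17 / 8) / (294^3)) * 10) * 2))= -4947773048673 / 20290815755617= -0.24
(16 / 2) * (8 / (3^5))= 64 / 243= 0.26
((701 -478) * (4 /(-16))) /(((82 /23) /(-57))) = 292353 /328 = 891.32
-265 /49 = -5.41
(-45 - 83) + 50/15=-374/3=-124.67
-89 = -89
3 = 3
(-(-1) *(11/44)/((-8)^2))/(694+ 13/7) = 7/1246976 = 0.00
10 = 10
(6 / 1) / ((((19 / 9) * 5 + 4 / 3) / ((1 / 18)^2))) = 0.00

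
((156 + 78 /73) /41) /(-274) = -5733 /410041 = -0.01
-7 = -7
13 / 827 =0.02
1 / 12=0.08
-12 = -12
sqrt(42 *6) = 6 *sqrt(7) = 15.87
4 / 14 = 2 / 7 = 0.29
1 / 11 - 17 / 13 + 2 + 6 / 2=541 / 143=3.78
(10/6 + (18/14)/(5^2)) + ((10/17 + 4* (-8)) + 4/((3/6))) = -193616/8925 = -21.69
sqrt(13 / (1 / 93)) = sqrt(1209) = 34.77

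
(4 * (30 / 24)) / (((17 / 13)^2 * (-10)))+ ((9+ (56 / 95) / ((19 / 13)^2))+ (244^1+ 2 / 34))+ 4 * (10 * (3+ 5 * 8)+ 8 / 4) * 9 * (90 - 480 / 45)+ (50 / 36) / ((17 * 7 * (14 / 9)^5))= 92093266219582690831 / 74627151327680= 1234045.04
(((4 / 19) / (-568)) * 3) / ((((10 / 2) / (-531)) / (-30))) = -4779 / 1349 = -3.54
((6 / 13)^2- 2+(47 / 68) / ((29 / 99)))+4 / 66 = 6963365 / 10997844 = 0.63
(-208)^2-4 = 43260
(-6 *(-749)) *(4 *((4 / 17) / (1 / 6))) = 431424 / 17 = 25377.88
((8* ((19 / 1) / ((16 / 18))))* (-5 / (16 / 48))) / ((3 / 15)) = -12825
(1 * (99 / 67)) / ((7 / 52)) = 5148 / 469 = 10.98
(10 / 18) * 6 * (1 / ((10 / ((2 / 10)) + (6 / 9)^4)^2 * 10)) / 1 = 0.00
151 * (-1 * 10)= -1510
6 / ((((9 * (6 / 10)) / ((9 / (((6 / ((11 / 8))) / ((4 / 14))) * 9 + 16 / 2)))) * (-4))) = -11 / 640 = -0.02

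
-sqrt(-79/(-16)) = -sqrt(79)/4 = -2.22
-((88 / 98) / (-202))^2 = -484 / 24492601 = -0.00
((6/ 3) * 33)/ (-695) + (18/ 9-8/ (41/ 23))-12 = -415536/ 28495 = -14.58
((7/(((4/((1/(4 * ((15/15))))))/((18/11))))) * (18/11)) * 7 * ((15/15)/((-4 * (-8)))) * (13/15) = 17199/77440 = 0.22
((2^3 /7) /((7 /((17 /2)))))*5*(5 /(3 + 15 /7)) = 425 /63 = 6.75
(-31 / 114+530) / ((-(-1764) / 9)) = 8627 / 3192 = 2.70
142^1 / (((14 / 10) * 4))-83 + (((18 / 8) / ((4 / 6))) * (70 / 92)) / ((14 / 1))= -57.46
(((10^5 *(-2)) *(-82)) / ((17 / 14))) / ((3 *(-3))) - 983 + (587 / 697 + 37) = -9419528975 / 6273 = -1501598.75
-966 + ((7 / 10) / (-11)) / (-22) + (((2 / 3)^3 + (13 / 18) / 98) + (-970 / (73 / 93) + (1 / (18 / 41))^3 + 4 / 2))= -27609944210963 / 12620943720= -2187.63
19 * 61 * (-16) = -18544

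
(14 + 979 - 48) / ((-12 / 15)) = -4725 / 4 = -1181.25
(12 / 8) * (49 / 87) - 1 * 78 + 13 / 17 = -75321 / 986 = -76.39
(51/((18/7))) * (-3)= -119/2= -59.50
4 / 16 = 1 / 4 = 0.25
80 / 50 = 8 / 5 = 1.60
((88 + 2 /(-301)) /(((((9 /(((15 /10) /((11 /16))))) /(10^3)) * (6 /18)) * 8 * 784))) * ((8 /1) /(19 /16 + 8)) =211888000 /23849133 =8.88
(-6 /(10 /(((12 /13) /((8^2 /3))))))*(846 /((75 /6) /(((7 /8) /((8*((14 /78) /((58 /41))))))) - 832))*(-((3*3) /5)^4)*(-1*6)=19557560241 /11557400000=1.69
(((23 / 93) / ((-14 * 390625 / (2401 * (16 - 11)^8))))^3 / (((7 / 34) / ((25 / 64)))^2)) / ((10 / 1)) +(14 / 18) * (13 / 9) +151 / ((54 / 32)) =-1082340532763159 / 39535755264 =-27376.25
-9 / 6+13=23 / 2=11.50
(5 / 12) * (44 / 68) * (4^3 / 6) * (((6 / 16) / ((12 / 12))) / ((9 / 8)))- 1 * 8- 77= -38575 / 459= -84.04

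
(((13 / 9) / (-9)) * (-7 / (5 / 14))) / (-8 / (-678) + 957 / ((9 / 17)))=143962 / 82728405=0.00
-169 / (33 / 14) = -71.70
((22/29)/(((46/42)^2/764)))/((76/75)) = 138981150/291479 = 476.81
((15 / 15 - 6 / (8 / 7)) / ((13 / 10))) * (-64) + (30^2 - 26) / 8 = 16561 / 52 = 318.48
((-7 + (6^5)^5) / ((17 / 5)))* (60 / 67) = 8529086408978910410700 / 1139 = 7488223361702291844.34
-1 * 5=-5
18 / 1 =18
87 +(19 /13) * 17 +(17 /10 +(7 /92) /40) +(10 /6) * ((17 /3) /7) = 346291157 /3013920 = 114.90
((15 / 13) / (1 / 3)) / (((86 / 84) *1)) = 1890 / 559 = 3.38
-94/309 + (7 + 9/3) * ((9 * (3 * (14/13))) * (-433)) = -505753882/4017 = -125903.38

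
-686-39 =-725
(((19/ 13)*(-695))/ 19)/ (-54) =695/ 702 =0.99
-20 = -20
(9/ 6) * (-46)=-69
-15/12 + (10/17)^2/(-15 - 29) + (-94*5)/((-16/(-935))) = -698537765/25432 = -27466.88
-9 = -9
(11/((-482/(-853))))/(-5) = -9383/2410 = -3.89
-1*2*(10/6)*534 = -1780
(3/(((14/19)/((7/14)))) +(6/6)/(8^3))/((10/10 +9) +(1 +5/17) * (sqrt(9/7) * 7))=-10552835/2852864 +4096983 * sqrt(7)/2852864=0.10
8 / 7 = 1.14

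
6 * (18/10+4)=174/5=34.80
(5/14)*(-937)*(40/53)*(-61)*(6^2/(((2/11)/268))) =303297904800/371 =817514568.19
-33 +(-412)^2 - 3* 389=168544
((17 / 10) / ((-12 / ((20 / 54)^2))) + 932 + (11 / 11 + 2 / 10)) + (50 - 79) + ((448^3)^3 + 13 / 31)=726945957793021755917192.60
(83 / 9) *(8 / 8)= 9.22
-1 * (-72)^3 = 373248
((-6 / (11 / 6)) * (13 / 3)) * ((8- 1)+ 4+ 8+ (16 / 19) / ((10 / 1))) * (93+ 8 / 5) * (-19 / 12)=1013467 / 25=40538.68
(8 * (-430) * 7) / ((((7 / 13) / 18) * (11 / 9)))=-7244640 / 11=-658603.64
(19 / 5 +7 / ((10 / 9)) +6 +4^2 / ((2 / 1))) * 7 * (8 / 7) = 964 / 5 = 192.80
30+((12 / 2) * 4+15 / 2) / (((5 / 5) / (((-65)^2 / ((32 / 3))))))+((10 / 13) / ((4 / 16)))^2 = 135377605 / 10816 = 12516.42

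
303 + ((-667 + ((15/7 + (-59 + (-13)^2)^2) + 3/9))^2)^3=191796771469825864049490601525288/85766121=2236276623374699014888298.00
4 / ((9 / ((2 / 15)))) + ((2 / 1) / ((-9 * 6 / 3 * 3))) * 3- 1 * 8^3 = -69127 / 135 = -512.05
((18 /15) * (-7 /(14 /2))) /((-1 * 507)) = 2 /845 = 0.00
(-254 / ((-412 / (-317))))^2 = 1620787081 / 42436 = 38193.68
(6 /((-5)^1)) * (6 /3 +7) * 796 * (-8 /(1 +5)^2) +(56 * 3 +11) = 2089.40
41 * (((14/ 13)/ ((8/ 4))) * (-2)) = -574/ 13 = -44.15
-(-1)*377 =377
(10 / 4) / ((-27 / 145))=-725 / 54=-13.43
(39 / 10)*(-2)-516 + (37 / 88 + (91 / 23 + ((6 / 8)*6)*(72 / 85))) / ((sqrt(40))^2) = -3603173289 / 6881600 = -523.60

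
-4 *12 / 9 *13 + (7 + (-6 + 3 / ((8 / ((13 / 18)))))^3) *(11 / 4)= -250920889 / 442368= -567.22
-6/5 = -1.20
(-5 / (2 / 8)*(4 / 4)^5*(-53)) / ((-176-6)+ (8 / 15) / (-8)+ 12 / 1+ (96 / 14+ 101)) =-27825 / 1633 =-17.04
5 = 5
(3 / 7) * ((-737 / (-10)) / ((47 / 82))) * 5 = 90651 / 329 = 275.53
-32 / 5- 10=-82 / 5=-16.40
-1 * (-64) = 64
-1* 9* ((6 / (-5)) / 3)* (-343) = -6174 / 5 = -1234.80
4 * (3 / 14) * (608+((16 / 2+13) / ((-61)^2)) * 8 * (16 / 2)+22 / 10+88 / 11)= 69049986 / 130235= 530.20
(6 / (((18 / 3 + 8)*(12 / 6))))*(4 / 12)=0.07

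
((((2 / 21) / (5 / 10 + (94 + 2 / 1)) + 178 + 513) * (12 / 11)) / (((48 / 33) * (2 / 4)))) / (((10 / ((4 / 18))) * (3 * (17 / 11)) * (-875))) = -30806897 / 5425953750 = -0.01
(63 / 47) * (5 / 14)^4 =5625 / 257936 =0.02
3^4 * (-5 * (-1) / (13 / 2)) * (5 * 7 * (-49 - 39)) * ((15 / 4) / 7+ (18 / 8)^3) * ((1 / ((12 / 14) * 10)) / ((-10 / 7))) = 5981283 / 32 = 186915.09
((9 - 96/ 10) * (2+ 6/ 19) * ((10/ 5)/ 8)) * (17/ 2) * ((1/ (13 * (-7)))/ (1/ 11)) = 6171/ 17290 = 0.36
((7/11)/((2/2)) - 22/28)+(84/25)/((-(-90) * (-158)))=-682453/4562250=-0.15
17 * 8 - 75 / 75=135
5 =5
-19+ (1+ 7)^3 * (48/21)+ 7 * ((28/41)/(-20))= 1651752/1435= 1151.05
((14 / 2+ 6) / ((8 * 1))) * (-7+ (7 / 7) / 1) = -39 / 4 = -9.75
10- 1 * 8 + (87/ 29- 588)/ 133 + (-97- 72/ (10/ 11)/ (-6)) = -57322/ 665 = -86.20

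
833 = 833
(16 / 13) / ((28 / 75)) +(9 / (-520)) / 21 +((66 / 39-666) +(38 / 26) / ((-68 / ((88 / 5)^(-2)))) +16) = -645.01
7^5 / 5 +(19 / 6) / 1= 100937 / 30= 3364.57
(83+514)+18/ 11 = 6585/ 11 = 598.64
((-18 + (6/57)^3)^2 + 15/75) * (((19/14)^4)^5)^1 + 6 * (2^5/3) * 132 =1315502093519448113973945429/8537577084212734853120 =154083.77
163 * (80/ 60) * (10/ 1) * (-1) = -6520/ 3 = -2173.33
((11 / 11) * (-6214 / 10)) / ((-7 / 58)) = 180206 / 35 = 5148.74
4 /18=2 /9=0.22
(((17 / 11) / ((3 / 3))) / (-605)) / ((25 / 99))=-153 / 15125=-0.01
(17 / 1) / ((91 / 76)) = 1292 / 91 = 14.20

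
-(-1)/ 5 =1/ 5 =0.20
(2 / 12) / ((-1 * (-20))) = 0.01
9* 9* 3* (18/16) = 2187/8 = 273.38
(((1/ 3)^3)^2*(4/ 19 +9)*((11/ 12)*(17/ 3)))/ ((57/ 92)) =752675/ 7105563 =0.11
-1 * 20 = -20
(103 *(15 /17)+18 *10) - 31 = 239.88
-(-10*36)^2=-129600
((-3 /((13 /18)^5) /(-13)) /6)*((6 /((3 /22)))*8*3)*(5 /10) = 498845952 /4826809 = 103.35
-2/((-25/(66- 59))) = 14/25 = 0.56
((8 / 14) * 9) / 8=9 / 14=0.64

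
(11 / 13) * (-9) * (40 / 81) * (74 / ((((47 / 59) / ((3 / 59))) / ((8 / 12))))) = -65120 / 5499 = -11.84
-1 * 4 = -4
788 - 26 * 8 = 580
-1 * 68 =-68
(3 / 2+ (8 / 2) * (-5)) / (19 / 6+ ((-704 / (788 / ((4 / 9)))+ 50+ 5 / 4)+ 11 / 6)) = -131202 / 396109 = -0.33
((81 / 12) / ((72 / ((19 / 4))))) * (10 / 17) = 285 / 1088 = 0.26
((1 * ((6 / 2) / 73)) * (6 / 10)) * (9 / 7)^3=6561 / 125195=0.05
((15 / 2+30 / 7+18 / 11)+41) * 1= 54.42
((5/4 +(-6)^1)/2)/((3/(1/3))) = -19/72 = -0.26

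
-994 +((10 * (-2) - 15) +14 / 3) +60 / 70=-21493 / 21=-1023.48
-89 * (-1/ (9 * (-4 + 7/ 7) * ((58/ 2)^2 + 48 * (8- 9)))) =-0.00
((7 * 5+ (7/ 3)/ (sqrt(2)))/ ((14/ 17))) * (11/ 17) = 11 * sqrt(2)/ 12+ 55/ 2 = 28.80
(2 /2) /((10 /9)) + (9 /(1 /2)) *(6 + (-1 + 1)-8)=-351 /10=-35.10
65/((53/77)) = 94.43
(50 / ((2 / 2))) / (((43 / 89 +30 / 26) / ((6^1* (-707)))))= -122699850 / 947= -129566.90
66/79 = 0.84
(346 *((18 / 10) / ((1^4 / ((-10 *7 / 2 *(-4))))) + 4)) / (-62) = -44288 / 31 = -1428.65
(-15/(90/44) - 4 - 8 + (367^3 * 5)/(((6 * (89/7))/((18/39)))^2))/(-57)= -36254042663/228908979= -158.38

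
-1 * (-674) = 674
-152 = -152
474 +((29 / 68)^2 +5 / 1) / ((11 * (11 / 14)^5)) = 243484480200 / 511981129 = 475.57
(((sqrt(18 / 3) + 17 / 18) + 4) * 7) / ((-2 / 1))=-623 / 36 - 7 * sqrt(6) / 2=-25.88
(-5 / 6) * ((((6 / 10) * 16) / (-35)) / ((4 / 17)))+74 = 2624 / 35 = 74.97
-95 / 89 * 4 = -380 / 89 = -4.27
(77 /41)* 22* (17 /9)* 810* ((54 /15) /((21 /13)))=5776056 /41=140879.41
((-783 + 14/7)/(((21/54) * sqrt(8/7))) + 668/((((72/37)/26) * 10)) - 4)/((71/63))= 559769/710 - 891 * sqrt(14)/2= -878.50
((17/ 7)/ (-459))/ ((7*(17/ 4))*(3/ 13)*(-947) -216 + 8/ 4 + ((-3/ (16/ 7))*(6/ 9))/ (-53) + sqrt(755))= 30382144*sqrt(755)/ 258958404193005909 + 68010456904/ 86319468064335303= 0.00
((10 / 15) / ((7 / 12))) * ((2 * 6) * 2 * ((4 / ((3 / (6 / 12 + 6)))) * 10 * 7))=16640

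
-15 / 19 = -0.79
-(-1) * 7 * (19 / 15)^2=2527 / 225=11.23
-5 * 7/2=-35/2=-17.50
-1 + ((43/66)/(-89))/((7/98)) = -3238/2937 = -1.10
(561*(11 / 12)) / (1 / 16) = 8228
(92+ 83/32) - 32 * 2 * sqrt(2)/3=3027/32 - 64 * sqrt(2)/3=64.42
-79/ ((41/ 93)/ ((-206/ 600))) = 252247/ 4100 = 61.52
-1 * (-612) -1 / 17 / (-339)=3526957 / 5763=612.00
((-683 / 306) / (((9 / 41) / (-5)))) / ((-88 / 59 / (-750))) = 25564.73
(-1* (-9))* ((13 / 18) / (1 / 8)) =52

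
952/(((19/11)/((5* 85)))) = 4450600/19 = 234242.11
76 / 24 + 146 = 895 / 6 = 149.17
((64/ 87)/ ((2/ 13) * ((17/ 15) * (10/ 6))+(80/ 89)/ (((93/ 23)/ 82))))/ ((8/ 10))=4304040/ 86682827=0.05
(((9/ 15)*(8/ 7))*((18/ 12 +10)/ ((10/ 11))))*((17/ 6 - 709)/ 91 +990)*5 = 135684659/ 3185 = 42601.15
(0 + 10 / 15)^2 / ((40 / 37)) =0.41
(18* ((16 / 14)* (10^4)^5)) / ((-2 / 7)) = -7200000000000000000000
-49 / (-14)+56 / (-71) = 385 / 142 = 2.71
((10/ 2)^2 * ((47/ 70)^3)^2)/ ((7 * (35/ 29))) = 312597244541/ 1152960200000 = 0.27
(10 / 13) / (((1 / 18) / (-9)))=-124.62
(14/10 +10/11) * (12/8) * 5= 381/22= 17.32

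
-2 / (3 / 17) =-34 / 3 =-11.33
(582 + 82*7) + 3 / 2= 2315 / 2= 1157.50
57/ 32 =1.78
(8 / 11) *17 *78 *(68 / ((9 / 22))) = 160298.67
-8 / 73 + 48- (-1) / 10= 47.99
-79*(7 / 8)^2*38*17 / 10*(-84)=26256993 / 80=328212.41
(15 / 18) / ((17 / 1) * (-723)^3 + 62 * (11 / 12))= -5 / 38549172493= -0.00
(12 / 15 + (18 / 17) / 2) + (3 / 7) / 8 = 1.38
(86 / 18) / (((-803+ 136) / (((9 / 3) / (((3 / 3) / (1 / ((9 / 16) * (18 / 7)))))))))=-2408 / 162081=-0.01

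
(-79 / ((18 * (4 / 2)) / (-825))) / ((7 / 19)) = 4913.99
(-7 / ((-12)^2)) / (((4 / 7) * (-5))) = 49 / 2880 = 0.02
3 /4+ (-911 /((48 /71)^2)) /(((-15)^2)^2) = 82887649 /116640000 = 0.71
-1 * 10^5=-100000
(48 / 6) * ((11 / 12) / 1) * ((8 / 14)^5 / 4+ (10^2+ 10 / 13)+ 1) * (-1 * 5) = -2446288790 / 655473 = -3732.10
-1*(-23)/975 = 23/975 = 0.02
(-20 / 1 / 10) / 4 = -1 / 2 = -0.50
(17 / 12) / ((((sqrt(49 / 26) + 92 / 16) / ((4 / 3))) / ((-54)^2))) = 6587568 / 6485 -308448 * sqrt(26) / 6485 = 773.29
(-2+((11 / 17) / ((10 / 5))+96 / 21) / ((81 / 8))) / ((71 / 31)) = -0.66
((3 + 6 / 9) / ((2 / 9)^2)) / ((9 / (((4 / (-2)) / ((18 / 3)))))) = -11 / 4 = -2.75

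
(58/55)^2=3364/3025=1.11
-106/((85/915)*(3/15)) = -96990/17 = -5705.29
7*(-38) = -266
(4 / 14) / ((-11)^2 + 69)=1 / 665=0.00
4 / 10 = 2 / 5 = 0.40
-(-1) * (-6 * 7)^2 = 1764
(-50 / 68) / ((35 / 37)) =-0.78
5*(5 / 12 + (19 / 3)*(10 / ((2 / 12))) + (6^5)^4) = 219369506403801385 / 12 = 18280792200316782.08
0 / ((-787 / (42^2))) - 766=-766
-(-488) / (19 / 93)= 45384 / 19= 2388.63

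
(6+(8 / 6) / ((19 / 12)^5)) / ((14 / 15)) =113912775 / 17332693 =6.57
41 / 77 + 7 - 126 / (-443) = 266642 / 34111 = 7.82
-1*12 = -12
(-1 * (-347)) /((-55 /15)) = -1041 /11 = -94.64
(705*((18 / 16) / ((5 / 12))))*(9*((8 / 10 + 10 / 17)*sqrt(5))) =2021517*sqrt(5) / 85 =53179.41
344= 344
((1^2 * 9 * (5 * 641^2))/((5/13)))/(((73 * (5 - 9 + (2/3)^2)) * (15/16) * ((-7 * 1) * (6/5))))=48073077/2044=23519.12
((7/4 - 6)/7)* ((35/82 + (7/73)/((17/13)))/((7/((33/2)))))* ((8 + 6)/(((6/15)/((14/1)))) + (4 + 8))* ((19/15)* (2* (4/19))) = -20075231/104755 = -191.64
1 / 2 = 0.50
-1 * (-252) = 252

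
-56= -56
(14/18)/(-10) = -7/90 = -0.08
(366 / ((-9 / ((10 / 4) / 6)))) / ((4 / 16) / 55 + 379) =-33550 / 750429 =-0.04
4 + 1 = 5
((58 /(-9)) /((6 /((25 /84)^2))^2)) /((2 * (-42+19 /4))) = 11328125 /600880944384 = 0.00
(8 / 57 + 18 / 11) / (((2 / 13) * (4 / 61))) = 176.12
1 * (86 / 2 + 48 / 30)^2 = 49729 / 25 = 1989.16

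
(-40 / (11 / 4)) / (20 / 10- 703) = 160 / 7711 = 0.02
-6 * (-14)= 84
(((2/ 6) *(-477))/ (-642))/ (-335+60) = -53/ 58850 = -0.00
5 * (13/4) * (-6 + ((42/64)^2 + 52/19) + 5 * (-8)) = -54167685/77824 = -696.03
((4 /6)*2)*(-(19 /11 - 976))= 42868 /33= 1299.03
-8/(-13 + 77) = -1/8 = -0.12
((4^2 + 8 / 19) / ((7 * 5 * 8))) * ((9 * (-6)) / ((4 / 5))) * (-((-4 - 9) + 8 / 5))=-3159 / 70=-45.13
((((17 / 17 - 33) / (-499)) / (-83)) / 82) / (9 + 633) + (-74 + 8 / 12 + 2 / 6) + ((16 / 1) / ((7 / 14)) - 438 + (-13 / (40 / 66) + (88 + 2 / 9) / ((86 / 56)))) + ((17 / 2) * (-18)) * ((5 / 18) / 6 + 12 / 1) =-803747923132843 / 351582493365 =-2286.09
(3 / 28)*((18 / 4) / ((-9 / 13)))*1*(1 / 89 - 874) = 3033615 / 4984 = 608.67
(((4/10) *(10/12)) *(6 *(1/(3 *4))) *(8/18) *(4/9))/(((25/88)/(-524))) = -368896/6075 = -60.72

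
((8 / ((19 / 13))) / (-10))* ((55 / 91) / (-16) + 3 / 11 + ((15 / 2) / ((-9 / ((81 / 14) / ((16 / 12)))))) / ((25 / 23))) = 123797 / 73150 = 1.69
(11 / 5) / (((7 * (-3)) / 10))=-22 / 21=-1.05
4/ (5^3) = 4/ 125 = 0.03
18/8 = 9/4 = 2.25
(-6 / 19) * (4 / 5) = -24 / 95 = -0.25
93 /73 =1.27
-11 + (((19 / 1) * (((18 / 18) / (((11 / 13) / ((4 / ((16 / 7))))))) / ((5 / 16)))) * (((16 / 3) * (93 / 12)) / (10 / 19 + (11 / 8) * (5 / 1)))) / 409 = -704774107 / 75920625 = -9.28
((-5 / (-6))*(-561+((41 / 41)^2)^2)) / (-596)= 350 / 447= 0.78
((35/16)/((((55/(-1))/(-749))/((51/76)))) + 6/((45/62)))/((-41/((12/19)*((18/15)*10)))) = -17008557/3256220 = -5.22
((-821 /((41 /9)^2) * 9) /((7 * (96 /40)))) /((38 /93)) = -92768895 /1788584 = -51.87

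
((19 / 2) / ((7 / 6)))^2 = 3249 / 49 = 66.31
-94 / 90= -47 / 45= -1.04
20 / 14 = 10 / 7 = 1.43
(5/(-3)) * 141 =-235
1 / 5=0.20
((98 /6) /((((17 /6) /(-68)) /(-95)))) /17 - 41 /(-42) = 1564777 /714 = 2191.56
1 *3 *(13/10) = 39/10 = 3.90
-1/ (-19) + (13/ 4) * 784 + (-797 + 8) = 33422/ 19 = 1759.05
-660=-660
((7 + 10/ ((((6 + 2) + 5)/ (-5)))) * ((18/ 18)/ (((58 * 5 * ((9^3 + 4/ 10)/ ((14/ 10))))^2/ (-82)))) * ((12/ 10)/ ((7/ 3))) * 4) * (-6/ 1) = 363096/ 2596706396375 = 0.00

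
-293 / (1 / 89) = -26077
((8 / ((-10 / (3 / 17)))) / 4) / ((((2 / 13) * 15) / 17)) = -13 / 50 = -0.26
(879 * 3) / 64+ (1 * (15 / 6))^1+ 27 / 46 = 44.29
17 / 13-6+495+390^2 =1983674 / 13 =152590.31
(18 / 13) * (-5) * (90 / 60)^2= -405 / 26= -15.58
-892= -892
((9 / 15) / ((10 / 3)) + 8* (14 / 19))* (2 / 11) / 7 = 5771 / 36575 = 0.16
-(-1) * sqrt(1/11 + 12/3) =3 * sqrt(55)/11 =2.02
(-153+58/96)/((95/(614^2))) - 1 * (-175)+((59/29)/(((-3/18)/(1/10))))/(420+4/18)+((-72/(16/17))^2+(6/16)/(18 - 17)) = -3940095249301/6580680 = -598736.79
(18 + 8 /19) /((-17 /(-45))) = 15750 /323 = 48.76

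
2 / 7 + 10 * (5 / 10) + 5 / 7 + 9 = 15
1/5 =0.20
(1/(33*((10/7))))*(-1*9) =-21/110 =-0.19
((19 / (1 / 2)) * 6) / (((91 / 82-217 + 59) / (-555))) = 2075256 / 2573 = 806.55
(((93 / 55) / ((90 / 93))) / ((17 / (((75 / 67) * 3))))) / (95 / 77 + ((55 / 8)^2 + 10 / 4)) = 0.01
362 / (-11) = -362 / 11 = -32.91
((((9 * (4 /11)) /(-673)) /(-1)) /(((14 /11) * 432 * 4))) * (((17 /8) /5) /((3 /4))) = 17 /13567680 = 0.00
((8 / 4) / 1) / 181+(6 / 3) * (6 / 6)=364 / 181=2.01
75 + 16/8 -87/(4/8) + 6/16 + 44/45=-34433/360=-95.65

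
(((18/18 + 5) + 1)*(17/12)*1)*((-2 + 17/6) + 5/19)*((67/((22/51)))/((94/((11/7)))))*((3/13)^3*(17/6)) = 123439125/125562944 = 0.98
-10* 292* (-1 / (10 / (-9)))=-2628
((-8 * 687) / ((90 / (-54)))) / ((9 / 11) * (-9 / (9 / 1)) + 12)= 60456 / 205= 294.91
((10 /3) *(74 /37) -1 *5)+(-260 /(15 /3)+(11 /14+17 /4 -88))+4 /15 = -133.03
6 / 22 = 3 / 11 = 0.27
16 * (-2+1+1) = 0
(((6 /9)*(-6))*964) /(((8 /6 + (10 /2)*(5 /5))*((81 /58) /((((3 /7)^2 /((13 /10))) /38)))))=-1118240 /689871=-1.62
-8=-8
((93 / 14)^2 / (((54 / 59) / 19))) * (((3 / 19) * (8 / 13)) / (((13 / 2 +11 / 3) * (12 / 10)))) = 283495 / 38857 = 7.30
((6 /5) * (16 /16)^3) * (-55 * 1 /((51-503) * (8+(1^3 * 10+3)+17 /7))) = 231 /37064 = 0.01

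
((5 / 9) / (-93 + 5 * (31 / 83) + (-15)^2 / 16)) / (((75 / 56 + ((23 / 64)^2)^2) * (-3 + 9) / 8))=-3119219998720 / 440062088737401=-0.01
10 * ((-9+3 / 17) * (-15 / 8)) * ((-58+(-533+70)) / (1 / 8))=-11722500 / 17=-689558.82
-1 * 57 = -57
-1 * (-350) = 350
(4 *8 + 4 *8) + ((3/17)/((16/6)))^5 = 2977656006313/46525874176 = 64.00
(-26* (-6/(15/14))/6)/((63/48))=832/45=18.49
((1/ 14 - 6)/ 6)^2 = 6889/ 7056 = 0.98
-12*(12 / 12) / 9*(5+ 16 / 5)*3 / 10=-82 / 25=-3.28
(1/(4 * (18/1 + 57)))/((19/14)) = 7/2850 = 0.00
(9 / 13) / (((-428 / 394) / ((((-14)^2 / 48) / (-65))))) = 28959 / 723320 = 0.04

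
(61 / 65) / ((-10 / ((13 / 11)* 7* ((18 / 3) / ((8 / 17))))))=-21777 / 2200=-9.90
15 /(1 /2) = 30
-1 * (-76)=76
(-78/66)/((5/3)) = -39/55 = -0.71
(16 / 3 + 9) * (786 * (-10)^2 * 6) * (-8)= -54076800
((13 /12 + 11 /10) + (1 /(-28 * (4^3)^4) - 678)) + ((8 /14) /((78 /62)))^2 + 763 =2185421177958413 /25007782625280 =87.39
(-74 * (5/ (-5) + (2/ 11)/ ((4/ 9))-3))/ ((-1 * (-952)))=2923/ 10472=0.28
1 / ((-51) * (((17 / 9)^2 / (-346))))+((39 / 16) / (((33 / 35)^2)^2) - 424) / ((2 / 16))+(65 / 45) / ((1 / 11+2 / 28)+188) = -3365.42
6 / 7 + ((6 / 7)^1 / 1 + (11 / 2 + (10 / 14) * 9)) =191 / 14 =13.64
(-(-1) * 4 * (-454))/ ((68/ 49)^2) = -545027/ 578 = -942.95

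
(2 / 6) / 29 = 1 / 87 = 0.01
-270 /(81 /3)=-10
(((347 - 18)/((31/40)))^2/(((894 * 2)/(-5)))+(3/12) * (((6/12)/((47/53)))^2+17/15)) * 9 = -114687471196251/25304360080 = -4532.32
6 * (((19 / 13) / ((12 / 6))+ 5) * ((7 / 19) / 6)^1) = 1043 / 494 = 2.11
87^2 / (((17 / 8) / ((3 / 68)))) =45414 / 289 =157.14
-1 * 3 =-3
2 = 2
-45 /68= -0.66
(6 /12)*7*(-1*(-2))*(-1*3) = -21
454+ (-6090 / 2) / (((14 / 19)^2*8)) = -55339 / 224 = -247.05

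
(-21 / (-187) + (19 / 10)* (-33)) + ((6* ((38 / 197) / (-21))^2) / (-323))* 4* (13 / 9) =-6009287216413 / 96013854090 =-62.59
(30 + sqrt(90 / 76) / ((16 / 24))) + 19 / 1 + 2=9 * sqrt(190) / 76 + 51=52.63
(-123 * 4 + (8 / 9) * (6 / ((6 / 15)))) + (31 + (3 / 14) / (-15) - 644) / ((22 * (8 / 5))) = -333367 / 672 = -496.08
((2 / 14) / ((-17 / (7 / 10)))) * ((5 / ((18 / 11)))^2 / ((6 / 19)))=-11495 / 66096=-0.17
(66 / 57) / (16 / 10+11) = 110 / 1197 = 0.09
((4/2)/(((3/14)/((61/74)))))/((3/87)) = 24766/111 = 223.12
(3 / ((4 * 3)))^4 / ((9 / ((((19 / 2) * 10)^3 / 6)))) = 857375 / 13824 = 62.02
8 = 8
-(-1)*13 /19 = 13 /19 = 0.68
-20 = -20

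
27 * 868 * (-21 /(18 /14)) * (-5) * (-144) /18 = -15311520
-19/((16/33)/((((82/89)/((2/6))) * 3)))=-231363/712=-324.95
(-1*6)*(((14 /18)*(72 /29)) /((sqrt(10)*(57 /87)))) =-168*sqrt(10) /95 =-5.59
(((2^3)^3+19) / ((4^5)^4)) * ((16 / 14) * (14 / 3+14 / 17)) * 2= 885 / 146028888064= 0.00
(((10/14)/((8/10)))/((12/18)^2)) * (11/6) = 825/224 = 3.68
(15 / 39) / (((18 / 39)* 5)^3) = 169 / 5400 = 0.03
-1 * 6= -6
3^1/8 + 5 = 43/8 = 5.38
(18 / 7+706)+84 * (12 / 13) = 71536 / 91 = 786.11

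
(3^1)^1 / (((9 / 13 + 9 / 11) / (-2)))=-3.97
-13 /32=-0.41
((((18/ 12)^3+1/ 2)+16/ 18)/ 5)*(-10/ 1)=-343/ 36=-9.53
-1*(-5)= 5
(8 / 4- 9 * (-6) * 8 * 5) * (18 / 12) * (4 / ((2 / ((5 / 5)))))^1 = 6486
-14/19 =-0.74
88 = 88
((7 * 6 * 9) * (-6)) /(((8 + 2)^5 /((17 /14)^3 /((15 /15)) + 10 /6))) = -768393 /9800000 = -0.08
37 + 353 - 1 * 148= 242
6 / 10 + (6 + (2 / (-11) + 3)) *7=3428 / 55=62.33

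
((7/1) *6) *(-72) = -3024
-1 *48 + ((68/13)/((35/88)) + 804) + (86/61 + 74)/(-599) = 12785241596/16625245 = 769.03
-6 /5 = -1.20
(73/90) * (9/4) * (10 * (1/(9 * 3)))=73/108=0.68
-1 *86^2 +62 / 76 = -7395.18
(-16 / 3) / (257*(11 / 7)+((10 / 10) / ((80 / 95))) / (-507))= -302848 / 22932491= -0.01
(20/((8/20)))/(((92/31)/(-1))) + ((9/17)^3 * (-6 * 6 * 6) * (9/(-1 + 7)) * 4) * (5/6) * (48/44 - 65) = 25418470835/2485978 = 10224.74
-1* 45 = -45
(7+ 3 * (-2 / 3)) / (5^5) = 1 / 625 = 0.00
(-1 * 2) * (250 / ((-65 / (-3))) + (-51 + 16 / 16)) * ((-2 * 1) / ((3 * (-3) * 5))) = 400 / 117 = 3.42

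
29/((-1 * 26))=-29/26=-1.12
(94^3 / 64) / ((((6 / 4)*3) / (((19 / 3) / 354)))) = 1972637 / 38232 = 51.60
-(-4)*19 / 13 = 76 / 13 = 5.85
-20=-20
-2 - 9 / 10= -29 / 10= -2.90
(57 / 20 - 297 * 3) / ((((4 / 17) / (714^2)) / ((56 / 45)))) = -59866958634 / 25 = -2394678345.36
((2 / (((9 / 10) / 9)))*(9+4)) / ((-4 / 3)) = -195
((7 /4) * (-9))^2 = 3969 /16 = 248.06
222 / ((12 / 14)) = 259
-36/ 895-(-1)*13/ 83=8647/ 74285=0.12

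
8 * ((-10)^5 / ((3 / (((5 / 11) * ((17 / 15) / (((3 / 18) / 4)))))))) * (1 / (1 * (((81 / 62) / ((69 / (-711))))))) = 155148800000 / 633501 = 244906.95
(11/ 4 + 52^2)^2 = 117223929/ 16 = 7326495.56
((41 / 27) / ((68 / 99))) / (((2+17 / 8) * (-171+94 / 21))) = -574 / 178347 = -0.00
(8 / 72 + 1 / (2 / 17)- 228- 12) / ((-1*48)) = 4165 / 864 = 4.82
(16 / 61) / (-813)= -16 / 49593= -0.00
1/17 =0.06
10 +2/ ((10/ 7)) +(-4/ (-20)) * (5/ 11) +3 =797/ 55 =14.49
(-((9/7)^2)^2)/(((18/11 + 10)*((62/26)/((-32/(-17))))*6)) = -312741/10122616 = -0.03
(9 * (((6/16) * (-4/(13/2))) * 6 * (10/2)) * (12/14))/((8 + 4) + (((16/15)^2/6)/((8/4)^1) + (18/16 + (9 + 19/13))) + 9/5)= -26244000/12521537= -2.10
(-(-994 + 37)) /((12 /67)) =21373 /4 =5343.25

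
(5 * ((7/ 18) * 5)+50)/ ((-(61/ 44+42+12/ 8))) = -946/ 711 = -1.33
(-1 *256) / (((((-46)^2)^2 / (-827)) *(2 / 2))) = 13232 / 279841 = 0.05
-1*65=-65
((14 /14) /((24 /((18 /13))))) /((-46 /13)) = -3 /184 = -0.02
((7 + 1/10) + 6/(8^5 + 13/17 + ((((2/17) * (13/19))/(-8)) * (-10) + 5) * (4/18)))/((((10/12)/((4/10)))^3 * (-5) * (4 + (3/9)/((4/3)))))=-11687817186432/316299921484375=-0.04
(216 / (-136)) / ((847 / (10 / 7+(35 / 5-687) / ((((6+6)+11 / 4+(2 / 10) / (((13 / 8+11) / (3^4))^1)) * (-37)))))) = -53014230 / 10980196997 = -0.00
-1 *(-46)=46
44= 44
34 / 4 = 8.50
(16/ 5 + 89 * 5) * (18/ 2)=20169/ 5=4033.80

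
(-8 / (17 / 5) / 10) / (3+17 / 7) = -14 / 323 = -0.04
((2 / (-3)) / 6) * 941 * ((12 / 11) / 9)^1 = -3764 / 297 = -12.67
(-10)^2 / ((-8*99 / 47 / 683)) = -802525 / 198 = -4053.16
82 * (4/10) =164/5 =32.80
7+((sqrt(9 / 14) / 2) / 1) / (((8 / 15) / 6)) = 135 * sqrt(14) / 112+7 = 11.51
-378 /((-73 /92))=34776 /73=476.38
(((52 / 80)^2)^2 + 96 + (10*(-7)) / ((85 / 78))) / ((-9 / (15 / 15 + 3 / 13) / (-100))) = 86885537 / 198900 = 436.83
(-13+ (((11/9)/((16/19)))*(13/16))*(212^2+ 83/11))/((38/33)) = 1343137367/29184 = 46023.07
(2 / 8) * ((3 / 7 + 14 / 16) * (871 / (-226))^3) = -18.66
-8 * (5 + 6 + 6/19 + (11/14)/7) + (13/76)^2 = -25866983/283024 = -91.40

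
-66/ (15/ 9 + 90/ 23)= -414/ 35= -11.83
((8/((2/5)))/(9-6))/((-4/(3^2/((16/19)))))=-17.81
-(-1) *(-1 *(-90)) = 90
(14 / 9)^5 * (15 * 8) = 21512960 / 19683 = 1092.97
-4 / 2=-2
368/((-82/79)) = -14536/41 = -354.54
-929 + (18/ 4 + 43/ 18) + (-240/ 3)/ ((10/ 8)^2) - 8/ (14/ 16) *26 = -381473/ 315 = -1211.03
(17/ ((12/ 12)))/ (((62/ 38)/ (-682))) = -7106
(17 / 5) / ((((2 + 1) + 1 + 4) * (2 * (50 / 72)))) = 0.31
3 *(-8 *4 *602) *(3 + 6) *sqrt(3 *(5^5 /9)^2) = -180600000 *sqrt(3) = -312808375.85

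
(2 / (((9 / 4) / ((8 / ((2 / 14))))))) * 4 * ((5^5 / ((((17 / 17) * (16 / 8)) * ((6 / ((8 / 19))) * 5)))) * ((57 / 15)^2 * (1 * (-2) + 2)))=0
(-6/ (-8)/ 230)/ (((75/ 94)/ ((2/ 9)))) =47/ 51750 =0.00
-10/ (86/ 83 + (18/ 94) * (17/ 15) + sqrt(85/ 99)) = -235996553925/ 13405368763 + 5706675375 * sqrt(935)/ 13405368763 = -4.59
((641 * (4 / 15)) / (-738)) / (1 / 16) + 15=62513 / 5535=11.29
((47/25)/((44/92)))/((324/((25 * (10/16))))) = 5405/28512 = 0.19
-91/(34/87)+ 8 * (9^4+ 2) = 1777219/34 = 52271.15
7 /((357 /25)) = 25 /51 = 0.49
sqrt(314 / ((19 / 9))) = 3*sqrt(5966) / 19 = 12.20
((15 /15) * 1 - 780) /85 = -779 /85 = -9.16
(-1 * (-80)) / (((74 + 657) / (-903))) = -1680 / 17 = -98.82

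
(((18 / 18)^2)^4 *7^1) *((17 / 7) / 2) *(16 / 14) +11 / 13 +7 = 1598 / 91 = 17.56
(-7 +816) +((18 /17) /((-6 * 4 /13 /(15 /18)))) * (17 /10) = 12931 /16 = 808.19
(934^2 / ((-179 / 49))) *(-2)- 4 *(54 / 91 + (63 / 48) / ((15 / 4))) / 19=739068419417 / 1547455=477602.53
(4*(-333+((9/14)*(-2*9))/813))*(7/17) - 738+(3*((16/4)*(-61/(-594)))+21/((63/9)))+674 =-277423907/456093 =-608.26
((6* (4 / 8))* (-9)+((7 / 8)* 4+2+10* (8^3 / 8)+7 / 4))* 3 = 7443 / 4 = 1860.75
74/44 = 37/22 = 1.68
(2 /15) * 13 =26 /15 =1.73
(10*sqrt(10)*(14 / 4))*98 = 10846.61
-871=-871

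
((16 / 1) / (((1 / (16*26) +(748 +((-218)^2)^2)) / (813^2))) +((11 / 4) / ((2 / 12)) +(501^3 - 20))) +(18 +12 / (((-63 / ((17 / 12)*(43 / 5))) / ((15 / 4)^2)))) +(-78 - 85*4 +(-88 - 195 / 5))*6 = 13232420490874220987553 / 105229491447920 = 125748212.87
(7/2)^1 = 7/2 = 3.50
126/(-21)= -6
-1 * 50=-50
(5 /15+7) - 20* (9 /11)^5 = 182 /483153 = 0.00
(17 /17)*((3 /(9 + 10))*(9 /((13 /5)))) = 135 /247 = 0.55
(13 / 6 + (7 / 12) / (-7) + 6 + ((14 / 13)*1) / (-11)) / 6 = 13703 / 10296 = 1.33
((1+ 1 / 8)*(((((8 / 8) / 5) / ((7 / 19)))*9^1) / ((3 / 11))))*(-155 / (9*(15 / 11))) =-71269 / 280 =-254.53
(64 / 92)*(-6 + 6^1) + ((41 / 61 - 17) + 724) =43168 / 61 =707.67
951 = 951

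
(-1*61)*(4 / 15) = -244 / 15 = -16.27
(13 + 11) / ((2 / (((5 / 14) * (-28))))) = -120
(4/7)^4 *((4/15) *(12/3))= 4096/36015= 0.11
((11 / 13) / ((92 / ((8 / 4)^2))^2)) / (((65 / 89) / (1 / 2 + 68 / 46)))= 6853 / 1581710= 0.00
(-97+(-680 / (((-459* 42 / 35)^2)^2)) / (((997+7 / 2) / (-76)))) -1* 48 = -61362342517272085 / 423188569086273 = -145.00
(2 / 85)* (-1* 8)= -16 / 85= -0.19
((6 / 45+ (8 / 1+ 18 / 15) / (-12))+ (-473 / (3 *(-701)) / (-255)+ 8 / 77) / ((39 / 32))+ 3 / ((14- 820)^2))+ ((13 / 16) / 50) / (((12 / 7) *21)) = -7060601290414601 / 12876015750998400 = -0.55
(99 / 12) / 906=11 / 1208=0.01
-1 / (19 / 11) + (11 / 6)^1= 143 / 114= 1.25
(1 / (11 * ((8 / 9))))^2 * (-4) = -81 / 1936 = -0.04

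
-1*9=-9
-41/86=-0.48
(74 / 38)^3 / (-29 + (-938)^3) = -50653 / 5660689495159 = -0.00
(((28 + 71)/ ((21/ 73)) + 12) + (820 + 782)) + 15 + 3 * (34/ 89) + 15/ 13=15999111/ 8099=1975.44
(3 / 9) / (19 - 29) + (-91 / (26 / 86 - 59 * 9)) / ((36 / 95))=49193 / 117360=0.42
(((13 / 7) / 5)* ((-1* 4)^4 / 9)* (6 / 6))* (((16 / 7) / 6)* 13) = 52.32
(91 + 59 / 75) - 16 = 5684 / 75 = 75.79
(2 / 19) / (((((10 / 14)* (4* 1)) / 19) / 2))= 7 / 5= 1.40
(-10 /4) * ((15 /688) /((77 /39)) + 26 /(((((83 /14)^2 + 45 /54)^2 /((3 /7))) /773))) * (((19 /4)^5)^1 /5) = -8057.14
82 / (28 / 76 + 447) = 779 / 4250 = 0.18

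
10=10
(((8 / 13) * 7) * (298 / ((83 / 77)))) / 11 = 116816 / 1079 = 108.26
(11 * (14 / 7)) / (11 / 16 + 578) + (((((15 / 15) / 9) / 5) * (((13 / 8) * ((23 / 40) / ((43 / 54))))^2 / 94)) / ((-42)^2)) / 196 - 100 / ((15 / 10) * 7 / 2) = -9601683402505852081 / 505096498679808000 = -19.01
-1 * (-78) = 78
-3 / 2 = -1.50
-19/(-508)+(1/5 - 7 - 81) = -222917/2540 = -87.76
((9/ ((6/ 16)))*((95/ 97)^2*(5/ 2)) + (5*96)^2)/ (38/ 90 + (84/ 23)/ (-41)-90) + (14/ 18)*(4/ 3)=-2569.12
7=7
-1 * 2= -2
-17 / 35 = -0.49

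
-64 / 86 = -32 / 43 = -0.74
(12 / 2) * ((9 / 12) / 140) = 9 / 280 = 0.03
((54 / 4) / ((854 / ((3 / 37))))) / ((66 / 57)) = 1539 / 1390312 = 0.00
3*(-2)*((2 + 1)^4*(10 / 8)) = -1215 / 2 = -607.50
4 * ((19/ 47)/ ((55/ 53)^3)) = 11314652/ 7819625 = 1.45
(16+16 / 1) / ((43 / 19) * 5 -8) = 608 / 63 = 9.65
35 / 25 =7 / 5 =1.40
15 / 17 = 0.88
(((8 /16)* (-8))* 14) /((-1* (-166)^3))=-7 /571787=-0.00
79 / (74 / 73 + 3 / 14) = 80738 / 1255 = 64.33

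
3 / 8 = 0.38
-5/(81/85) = -425/81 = -5.25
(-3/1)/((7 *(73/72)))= -216/511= -0.42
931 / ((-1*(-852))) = 931 / 852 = 1.09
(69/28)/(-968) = -69/27104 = -0.00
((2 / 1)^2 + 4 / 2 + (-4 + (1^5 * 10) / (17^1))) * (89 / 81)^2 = 348524 / 111537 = 3.12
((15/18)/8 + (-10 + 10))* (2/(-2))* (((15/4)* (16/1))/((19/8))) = -50/19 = -2.63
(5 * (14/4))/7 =5/2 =2.50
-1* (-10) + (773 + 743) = 1526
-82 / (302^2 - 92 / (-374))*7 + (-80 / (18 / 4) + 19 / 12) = -4973521135 / 306993492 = -16.20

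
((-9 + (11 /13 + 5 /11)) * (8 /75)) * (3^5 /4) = -178362 /3575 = -49.89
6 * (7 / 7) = 6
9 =9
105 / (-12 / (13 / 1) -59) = -1365 / 779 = -1.75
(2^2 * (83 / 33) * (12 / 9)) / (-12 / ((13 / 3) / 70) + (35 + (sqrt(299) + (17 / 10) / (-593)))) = -1253656936373920 / 14669774527155759 - 7892128836800 * sqrt(299) / 14669774527155759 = -0.09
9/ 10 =0.90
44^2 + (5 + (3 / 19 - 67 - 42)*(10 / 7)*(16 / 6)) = 609019 / 399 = 1526.36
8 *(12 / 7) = 96 / 7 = 13.71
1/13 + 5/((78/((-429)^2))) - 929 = 282583/26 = 10868.58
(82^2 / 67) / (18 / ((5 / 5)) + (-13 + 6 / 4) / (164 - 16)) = 1990304 / 355435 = 5.60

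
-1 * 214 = -214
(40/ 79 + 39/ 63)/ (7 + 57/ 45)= 9335/ 68572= 0.14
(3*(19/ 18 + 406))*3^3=65943/ 2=32971.50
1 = 1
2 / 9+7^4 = 21611 / 9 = 2401.22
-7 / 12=-0.58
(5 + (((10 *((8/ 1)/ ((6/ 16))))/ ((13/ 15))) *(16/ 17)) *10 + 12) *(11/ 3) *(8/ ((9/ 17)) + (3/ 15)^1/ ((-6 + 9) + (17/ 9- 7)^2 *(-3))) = 237859735883/ 1839825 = 129283.89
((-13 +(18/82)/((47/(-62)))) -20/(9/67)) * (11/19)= -30939271/329517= -93.89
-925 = -925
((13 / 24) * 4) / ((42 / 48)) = 52 / 21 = 2.48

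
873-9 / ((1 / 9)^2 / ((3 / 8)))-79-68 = 452.62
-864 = -864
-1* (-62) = 62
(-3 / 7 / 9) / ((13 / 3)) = -0.01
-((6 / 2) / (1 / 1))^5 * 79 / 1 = -19197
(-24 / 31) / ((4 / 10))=-1.94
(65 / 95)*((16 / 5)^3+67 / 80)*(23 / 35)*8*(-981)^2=19339692306129 / 166250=116328976.28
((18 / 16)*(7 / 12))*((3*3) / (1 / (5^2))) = 147.66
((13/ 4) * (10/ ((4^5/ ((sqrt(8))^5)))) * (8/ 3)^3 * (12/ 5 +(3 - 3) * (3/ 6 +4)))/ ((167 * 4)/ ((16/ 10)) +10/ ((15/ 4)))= 0.62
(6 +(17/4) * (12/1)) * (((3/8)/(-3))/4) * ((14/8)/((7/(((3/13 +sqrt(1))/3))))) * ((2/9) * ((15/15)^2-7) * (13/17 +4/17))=0.24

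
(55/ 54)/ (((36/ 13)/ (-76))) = -13585/ 486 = -27.95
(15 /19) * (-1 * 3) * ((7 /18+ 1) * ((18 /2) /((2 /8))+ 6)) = -2625 /19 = -138.16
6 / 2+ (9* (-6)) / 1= -51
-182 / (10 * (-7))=13 / 5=2.60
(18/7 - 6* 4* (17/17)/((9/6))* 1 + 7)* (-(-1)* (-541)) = 24345/7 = 3477.86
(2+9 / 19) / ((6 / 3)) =47 / 38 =1.24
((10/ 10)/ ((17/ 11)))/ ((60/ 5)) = 11/ 204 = 0.05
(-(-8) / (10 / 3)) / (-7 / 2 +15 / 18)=-9 / 10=-0.90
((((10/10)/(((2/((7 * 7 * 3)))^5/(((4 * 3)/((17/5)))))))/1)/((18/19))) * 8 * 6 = 6520941123165/17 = 383584771950.88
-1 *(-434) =434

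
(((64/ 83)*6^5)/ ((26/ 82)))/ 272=1275264/ 18343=69.52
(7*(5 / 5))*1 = 7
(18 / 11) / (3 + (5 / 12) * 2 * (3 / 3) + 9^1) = 108 / 847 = 0.13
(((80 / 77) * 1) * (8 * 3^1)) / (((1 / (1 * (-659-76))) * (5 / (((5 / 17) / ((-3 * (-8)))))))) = -8400 / 187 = -44.92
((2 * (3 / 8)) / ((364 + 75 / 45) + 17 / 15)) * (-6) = -45 / 3668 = -0.01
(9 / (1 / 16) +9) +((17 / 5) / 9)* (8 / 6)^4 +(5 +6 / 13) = 7565276 / 47385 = 159.66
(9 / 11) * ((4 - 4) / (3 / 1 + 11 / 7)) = 0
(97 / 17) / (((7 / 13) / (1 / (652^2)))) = 1261 / 50587376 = 0.00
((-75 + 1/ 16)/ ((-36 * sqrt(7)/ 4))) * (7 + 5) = 1199 * sqrt(7)/ 84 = 37.76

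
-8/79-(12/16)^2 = -839/1264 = -0.66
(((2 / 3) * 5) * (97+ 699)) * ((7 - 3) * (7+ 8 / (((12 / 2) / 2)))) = 923360 / 9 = 102595.56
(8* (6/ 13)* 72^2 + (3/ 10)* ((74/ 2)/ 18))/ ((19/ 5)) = 14930401/ 2964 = 5037.25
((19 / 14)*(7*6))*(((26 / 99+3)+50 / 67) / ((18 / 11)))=505229 / 3618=139.64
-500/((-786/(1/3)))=0.21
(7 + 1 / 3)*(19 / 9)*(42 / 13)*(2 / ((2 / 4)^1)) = 23408 / 117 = 200.07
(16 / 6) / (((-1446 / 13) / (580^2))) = -17492800 / 2169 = -8064.91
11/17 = 0.65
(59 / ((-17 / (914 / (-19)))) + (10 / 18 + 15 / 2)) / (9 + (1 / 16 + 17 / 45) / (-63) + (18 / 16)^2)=10256430240 / 601208621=17.06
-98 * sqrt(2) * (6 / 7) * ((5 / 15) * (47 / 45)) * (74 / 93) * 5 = -97384 * sqrt(2) / 837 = -164.54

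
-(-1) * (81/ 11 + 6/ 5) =471/ 55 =8.56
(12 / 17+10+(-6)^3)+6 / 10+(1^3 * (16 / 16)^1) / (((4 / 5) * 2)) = -138767 / 680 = -204.07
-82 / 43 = -1.91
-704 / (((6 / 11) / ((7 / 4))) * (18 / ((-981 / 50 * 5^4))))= 4616150 / 3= 1538716.67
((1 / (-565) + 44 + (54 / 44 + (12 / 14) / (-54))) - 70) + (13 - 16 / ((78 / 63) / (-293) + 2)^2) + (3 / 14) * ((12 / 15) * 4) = -11160573662431 / 738054494100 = -15.12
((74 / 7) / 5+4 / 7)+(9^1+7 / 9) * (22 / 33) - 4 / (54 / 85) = 916 / 315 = 2.91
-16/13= -1.23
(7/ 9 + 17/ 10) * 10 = 223/ 9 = 24.78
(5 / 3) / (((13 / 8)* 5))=8 / 39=0.21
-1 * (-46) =46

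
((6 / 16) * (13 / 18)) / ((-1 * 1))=-13 / 48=-0.27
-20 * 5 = -100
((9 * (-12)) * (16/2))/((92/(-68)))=14688/23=638.61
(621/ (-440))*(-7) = 4347/ 440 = 9.88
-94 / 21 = -4.48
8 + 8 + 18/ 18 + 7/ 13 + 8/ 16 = 469/ 26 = 18.04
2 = 2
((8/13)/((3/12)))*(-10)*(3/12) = -6.15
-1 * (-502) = 502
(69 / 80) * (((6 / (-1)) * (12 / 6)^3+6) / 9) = -161 / 40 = -4.02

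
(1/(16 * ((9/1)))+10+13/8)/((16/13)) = 21775/2304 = 9.45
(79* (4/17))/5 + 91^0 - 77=-6144/85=-72.28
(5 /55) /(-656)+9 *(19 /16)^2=1465283 /115456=12.69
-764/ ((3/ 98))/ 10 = -37436/ 15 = -2495.73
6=6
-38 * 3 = -114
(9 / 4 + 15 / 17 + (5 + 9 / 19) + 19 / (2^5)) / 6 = 95089 / 62016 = 1.53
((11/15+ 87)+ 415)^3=428831641421/3375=127061227.09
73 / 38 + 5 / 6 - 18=-869 / 57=-15.25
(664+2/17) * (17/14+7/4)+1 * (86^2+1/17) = 2228797/238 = 9364.69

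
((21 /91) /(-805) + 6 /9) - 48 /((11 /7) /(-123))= 3757.76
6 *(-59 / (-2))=177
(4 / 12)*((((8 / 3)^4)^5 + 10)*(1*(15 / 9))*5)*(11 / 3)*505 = 1700728409530.06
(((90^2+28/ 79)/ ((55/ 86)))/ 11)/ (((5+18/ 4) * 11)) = 110067616/ 9989155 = 11.02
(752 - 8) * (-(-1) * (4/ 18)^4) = 3968/ 2187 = 1.81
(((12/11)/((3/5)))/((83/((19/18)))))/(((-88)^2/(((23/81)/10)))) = 437/5154228288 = 0.00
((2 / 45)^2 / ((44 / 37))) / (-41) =-37 / 913275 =-0.00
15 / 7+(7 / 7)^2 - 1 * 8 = -34 / 7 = -4.86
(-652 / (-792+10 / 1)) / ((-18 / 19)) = -3097 / 3519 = -0.88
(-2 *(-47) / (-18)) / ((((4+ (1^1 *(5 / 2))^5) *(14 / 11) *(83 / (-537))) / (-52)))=-76995776 / 5669979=-13.58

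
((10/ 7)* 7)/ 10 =1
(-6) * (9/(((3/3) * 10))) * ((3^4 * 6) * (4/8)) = -6561/5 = -1312.20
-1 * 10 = -10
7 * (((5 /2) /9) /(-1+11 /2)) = 35 /81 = 0.43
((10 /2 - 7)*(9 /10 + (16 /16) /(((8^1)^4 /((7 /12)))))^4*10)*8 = -2394912767302564013521 /22799473113563136000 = -105.04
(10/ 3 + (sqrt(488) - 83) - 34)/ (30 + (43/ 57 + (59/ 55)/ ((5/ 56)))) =-1781725/ 670403 + 31350 * sqrt(122)/ 670403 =-2.14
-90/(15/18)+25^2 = 517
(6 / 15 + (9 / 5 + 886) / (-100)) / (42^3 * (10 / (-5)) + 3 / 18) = 12717 / 222263750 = 0.00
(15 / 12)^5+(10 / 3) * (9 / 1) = 33845 / 1024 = 33.05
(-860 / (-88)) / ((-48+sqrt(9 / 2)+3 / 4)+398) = 603290 / 21651707 - 2580 *sqrt(2) / 21651707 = 0.03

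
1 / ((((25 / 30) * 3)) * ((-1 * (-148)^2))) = -0.00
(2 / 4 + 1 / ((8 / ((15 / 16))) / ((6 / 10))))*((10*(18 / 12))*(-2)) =-1095 / 64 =-17.11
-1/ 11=-0.09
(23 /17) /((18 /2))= 0.15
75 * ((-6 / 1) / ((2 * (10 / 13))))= -585 / 2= -292.50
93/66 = 31/22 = 1.41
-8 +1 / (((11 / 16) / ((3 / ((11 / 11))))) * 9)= -248 / 33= -7.52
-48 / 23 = -2.09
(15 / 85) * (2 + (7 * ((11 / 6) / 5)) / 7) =71 / 170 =0.42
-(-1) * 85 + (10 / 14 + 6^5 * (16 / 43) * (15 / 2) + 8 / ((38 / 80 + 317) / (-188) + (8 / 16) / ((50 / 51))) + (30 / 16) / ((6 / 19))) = 4649867403565 / 213440304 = 21785.33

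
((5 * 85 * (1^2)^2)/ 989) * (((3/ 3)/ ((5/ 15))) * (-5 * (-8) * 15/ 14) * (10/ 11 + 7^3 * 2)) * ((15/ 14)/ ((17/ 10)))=12750750000/ 533071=23919.42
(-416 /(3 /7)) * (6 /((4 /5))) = -7280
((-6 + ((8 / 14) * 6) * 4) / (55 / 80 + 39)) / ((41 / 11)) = 9504 / 182245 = 0.05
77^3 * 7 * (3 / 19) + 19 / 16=153395449 / 304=504590.29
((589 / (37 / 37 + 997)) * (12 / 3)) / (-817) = -62 / 21457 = -0.00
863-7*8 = 807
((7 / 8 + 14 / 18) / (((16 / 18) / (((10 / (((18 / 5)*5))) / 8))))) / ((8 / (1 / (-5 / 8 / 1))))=-119 / 4608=-0.03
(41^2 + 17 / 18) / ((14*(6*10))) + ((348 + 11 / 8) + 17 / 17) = 352.38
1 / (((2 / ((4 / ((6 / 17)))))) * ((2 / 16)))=136 / 3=45.33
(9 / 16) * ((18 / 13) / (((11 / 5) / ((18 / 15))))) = 243 / 572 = 0.42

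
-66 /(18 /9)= -33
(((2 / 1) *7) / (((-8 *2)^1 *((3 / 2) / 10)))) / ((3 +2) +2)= -5 / 6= -0.83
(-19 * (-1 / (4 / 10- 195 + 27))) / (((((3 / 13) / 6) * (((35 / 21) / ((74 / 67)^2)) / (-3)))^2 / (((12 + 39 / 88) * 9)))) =-3843074789804484 / 92876516689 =-41378.33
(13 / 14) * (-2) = -13 / 7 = -1.86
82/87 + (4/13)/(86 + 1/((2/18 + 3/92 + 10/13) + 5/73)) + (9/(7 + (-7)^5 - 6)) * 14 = 99766958401819/106297070399169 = 0.94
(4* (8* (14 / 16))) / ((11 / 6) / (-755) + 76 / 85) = 2156280 / 68669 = 31.40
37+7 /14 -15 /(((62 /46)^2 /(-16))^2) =-2079914805 /1847042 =-1126.08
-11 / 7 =-1.57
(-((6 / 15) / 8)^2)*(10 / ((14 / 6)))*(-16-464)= 36 / 7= 5.14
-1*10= -10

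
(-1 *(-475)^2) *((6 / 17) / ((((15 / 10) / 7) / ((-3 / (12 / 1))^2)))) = -1579375 / 68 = -23226.10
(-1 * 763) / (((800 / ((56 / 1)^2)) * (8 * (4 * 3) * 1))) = -37387 / 1200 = -31.16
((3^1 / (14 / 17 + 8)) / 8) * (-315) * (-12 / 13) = 3213 / 260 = 12.36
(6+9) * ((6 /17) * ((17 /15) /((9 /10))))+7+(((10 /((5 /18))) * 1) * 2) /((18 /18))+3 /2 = 87.17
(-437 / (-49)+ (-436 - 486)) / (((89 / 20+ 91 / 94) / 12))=-504678480 / 249557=-2022.30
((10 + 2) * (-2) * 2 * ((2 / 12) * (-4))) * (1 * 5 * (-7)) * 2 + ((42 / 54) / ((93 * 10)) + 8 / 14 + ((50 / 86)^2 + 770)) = -1469.09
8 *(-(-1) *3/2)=12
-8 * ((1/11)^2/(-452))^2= -1/373901858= -0.00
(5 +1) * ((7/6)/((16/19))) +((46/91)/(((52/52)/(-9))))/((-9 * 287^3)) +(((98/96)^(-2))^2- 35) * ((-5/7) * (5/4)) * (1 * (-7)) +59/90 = -758750224143339919/3718876353388560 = -204.03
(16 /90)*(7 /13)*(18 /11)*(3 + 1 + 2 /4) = 504 /715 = 0.70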